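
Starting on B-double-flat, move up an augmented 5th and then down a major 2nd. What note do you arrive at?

Eb

An augmented fifth up from Bbb is F (letter F, 8 semitones up).
A major second down from F is Eb (letter E, 2 semitones down).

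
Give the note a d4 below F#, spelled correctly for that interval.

A fourth below F lands on the letter C.
A diminished fourth spans 4 semitones, so F# moves to pitch class 2. On the letter C that is C##.

C##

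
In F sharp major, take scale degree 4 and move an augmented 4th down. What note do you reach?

Scale degree 4 of F# major is B.
An augmented fourth (6 semitones) below B lands on the letter F, giving F.

F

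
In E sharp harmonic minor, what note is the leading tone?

D##

The E# harmonic minor scale runs E# F## G# A# B# C# D##.
Degree 7 is D##.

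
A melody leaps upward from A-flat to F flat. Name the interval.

Counting letters A–B–C–D–E–F gives a sixth.
Ab→Fb = 8 semitones, 1 narrower than the major sixth (9), so minor.

minor sixth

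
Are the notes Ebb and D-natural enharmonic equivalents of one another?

Ebb = pitch class 2 and D = pitch class 2 — the same pitch class, so they are enharmonic equivalents.

Yes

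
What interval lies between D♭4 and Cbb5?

diminished seventh

Counting letters D–E–F–G–A–B–C gives a seventh.
Db→Cbb = 9 semitones, 2 narrower than the major seventh (11), so diminished.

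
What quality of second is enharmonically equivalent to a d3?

A diminished third spans 2 semitones.
A second spanning 2 semitones is major (the major second is 2).

major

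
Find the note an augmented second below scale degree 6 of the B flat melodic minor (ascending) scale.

Scale degree 6 of Bb melodic minor (ascending) is G.
An augmented second (3 semitones) below G lands on the letter F, giving Fb.

Fb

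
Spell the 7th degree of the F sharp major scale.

Degree 7 takes the letter 6 steps above F, which is E.
In major, degree 7 sits 11 semitones above the tonic. F# + 11 semitones is pitch class 5, spelled on E as E#.

E#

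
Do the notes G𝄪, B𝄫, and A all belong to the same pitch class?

Yes

G## = pitch class 9 and Bbb = pitch class 9 and A = pitch class 9 — the same pitch class, so they are enharmonic equivalents.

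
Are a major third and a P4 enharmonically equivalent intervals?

A major third spans 4 semitones; a perfect fourth spans 5.
The spans differ, so they are not enharmonic equivalents.

No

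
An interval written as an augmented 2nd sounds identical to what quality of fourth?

An augmented second spans 3 semitones.
A fourth spanning 3 semitones is doubly diminished (the perfect fourth is 5).

doubly diminished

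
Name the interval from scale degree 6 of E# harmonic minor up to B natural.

Scale degree 6 of E# harmonic minor is C#.
C# up to B: letters C→B make it a seventh; 10 semitones makes it minor.

minor seventh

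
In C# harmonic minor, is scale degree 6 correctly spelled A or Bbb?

Each scale degree takes a distinct letter name. Degree 6 of a scale on C must use the letter A.
A and Bbb are enharmonically the same pitch, but only A uses the letter A, so it is the correct spelling here.

A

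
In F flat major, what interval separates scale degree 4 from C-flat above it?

Scale degree 4 of Fb major is Bbb.
Bbb up to Cb: letters B→C make it a second; 2 semitones makes it major.

major second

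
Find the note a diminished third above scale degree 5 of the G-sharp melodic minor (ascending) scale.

F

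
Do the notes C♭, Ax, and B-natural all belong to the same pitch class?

Yes

Cb is pitch class 11; A## is pitch class 11; B is pitch class 11.
All spellings map to pitch class 11, so they are enharmonically equivalent.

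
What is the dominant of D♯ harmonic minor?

The D# harmonic minor scale runs D# E# F# G# A# B C##.
Degree 5 is A#.

A#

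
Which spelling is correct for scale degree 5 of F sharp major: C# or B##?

C#

Each scale degree takes a distinct letter name. Degree 5 of a scale on F must use the letter C.
C# and B## are enharmonically the same pitch, but only C# uses the letter C, so it is the correct spelling here.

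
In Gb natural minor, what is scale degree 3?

The Gb natural minor scale runs Gb Ab Bbb Cb Db Ebb Fb.
Degree 3 is Bbb.

Bbb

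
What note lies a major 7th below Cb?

C down a major seventh is Db, so the target letter is D.
From Cb, a major seventh is 11 semitones down: Dbb.

Dbb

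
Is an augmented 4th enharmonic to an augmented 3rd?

An augmented fourth spans 6 semitones; an augmented third spans 5.
The spans differ, so they are not enharmonic equivalents.

No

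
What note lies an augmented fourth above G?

C#

A fourth above G lands on the letter C.
An augmented fourth spans 6 semitones, so G moves to pitch class 1. On the letter C that is C#.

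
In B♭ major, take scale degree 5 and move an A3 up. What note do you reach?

A#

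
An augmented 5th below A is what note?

Db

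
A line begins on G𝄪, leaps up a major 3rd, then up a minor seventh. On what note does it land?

A##

A major third up from G## is B## (letter B, 4 semitones up).
A minor seventh up from B## is A## (letter A, 10 semitones up).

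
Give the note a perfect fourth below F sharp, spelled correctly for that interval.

C#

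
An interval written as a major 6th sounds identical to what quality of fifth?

doubly augmented

A major sixth spans 9 semitones.
A fifth spanning 9 semitones is doubly augmented (the perfect fifth is 7).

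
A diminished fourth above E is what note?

Ab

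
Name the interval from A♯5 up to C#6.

minor third

The letter names run A→C, a span of 2 letter steps, so the interval is some kind of third.
A# to C# is 3 semitones. A major third is 4, so 3 makes it minor.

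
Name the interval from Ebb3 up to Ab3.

Counting letters E–F–G–A gives a fourth.
Ebb→Ab = 6 semitones, 1 wider than the perfect fourth (5), so augmented.

augmented fourth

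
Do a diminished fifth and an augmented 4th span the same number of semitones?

Yes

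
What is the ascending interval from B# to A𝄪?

major seventh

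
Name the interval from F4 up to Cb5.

diminished fifth

Counting letters F–G–A–B–C gives a fifth.
F→Cb = 6 semitones, 1 narrower than the perfect fifth (7), so diminished.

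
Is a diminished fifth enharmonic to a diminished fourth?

No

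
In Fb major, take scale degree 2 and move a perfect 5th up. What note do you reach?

Scale degree 2 of Fb major is Gb.
A perfect fifth (7 semitones) above Gb lands on the letter D, giving Db.

Db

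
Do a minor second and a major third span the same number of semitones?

A minor second spans 1 semitone; a major third spans 4.
The spans differ, so they are not enharmonic equivalents.

No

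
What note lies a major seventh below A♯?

A down a major seventh is Bb, so the target letter is B.
From A#, a major seventh is 11 semitones down: B.

B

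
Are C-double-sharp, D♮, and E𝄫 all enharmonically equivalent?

C## = pitch class 2 and D = pitch class 2 and Ebb = pitch class 2 — the same pitch class, so they are enharmonic equivalents.

Yes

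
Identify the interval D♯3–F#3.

minor third

The letter names run D→F, a span of 2 letter steps, so the interval is some kind of third.
D# to F# is 3 semitones. A major third is 4, so 3 makes it minor.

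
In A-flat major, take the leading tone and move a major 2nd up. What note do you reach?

The leading tone of Ab major is G.
A major second (2 semitones) above G lands on the letter A, giving A.

A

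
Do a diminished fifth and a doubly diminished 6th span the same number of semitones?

A diminished fifth spans 6 semitones; a doubly diminished sixth spans 6.
They are enharmonically equivalent.

Yes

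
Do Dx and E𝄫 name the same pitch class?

No

Two spellings are enharmonically equivalent only if they share a pitch class.
Here D## → 4, Ebb → 2; 2 ≠ 4, so they are not.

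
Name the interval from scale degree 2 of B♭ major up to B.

major seventh

Scale degree 2 of Bb major is C.
C up to B: letters C→B make it a seventh; 11 semitones makes it major.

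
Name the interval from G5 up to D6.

Counting letters G–A–B–C–D gives a fifth.
G→D = 7 semitones, exactly the perfect fifth.

perfect fifth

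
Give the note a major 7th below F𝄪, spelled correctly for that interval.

G#

F down a major seventh is Gb, so the target letter is G.
From F##, a major seventh is 11 semitones down: G#.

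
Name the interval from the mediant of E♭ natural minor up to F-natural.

major seventh

The mediant of Eb natural minor is Gb.
Gb up to F: letters G→F make it a seventh; 11 semitones makes it major.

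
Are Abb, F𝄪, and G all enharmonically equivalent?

Yes

Abb is pitch class 7; F## is pitch class 7; G is pitch class 7.
All spellings map to pitch class 7, so they are enharmonically equivalent.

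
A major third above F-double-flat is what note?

Abb

A third above F lands on the letter A.
A major third spans 4 semitones, so Fbb moves to pitch class 7. On the letter A that is Abb.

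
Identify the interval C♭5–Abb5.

The letter names run C→A, a span of 5 letter steps, so the interval is some kind of sixth.
Cb to Abb is 8 semitones. A major sixth is 9, so 8 makes it minor.

minor sixth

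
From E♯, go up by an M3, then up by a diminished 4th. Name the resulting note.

A major third up from E# is G## (letter G, 4 semitones up).
A diminished fourth up from G## is C# (letter C, 4 semitones up).

C#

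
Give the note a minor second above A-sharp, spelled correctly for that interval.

A up a major second is B, so the target letter is B.
From A#, a minor second is 1 semitone up: B.

B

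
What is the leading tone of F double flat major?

Ebb

Degree 7 takes the letter 6 steps above F, which is E.
In major, degree 7 sits 11 semitones above the tonic. Fbb + 11 semitones is pitch class 2, spelled on E as Ebb.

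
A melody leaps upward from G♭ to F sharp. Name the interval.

augmented seventh

The letter names run G→F, a span of 6 letter steps, so the interval is some kind of seventh.
Gb to F# is 12 semitones. A major seventh is 11, so 12 makes it augmented.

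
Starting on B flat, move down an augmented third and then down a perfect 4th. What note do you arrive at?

Dbb

An augmented third down from Bb is Gbb (letter G, 5 semitones down).
A perfect fourth down from Gbb is Dbb (letter D, 5 semitones down).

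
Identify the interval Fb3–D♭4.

major sixth

Counting letters F–G–A–B–C–D gives a sixth.
Fb→Db = 9 semitones, exactly the major sixth.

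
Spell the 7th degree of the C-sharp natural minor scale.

B

Degree 7 takes the letter 6 steps above C, which is B.
In natural minor, degree 7 sits 10 semitones above the tonic. C# + 10 semitones is pitch class 11, spelled on B as B.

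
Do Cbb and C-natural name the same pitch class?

No

Cbb is pitch class 10; C is pitch class 0.
The pitch classes differ (10 vs. 0), so they are not enharmonic equivalents.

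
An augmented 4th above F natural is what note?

B

A fourth above F lands on the letter B.
An augmented fourth spans 6 semitones, so F moves to pitch class 11. On the letter B that is B.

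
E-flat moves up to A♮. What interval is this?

The letter names run E→A, a span of 3 letter steps, so the interval is some kind of fourth.
Eb to A is 6 semitones. A perfect fourth is 5, so 6 makes it augmented.

augmented fourth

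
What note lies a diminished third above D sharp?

D up a major third is F#, so the target letter is F.
From D#, a diminished third is 2 semitones up: F.

F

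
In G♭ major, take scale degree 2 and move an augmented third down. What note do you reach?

Fbb

Scale degree 2 of Gb major is Ab.
An augmented third (5 semitones) below Ab lands on the letter F, giving Fbb.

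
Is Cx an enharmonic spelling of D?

Yes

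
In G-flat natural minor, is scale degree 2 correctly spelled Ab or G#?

Ab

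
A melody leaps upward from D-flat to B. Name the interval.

augmented sixth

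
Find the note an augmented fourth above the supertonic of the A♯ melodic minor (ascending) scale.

E##

The supertonic of A# melodic minor (ascending) is B#.
An augmented fourth (6 semitones) above B# lands on the letter E, giving E##.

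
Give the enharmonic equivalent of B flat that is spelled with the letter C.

Cbb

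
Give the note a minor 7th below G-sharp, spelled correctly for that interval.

A#

G down a major seventh is Ab, so the target letter is A.
From G#, a minor seventh is 10 semitones down: A#.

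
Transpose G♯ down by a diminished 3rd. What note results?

A third below G lands on the letter E.
A diminished third spans 2 semitones, so G# moves to pitch class 6. On the letter E that is E##.

E##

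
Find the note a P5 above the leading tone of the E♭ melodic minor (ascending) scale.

A

The leading tone of Eb melodic minor (ascending) is D.
A perfect fifth (7 semitones) above D lands on the letter A, giving A.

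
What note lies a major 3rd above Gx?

B##

G up a major third is B, so the target letter is B.
From G##, a major third is 4 semitones up: B##.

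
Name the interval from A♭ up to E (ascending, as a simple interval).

The letter names run A→E, a span of 4 letter steps, so the interval is some kind of fifth.
Ab to E is 8 semitones. A perfect fifth is 7, so 8 makes it augmented.

augmented fifth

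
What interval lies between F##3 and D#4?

minor sixth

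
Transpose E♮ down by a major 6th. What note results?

E down a major sixth is G, so the target letter is G.
From E, a major sixth is 9 semitones down: G.

G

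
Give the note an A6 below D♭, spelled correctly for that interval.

A sixth below D lands on the letter F.
An augmented sixth spans 10 semitones, so Db moves to pitch class 3. On the letter F that is Fbb.

Fbb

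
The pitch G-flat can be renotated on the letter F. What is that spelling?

Plain F sits 1 semitone below Gb, so on the letter F the same pitch needs a sharp: F#.

F#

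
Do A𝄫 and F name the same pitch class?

No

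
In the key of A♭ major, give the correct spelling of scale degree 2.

Bb

Degree 2 takes the letter 1 step above A, which is B.
In major, degree 2 sits 2 semitones above the tonic. Ab + 2 semitones is pitch class 10, spelled on B as Bb.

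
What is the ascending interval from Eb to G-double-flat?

The letter names run E→G, a span of 2 letter steps, so the interval is some kind of third.
Eb to Gbb is 2 semitones. A major third is 4, so 2 makes it diminished.

diminished third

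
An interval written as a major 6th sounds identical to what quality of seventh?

A major sixth spans 9 semitones.
A seventh spanning 9 semitones is diminished (the major seventh is 11).

diminished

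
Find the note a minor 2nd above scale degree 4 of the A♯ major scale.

Scale degree 4 of A# major is D#.
A minor second (1 semitone) above D# lands on the letter E, giving E.

E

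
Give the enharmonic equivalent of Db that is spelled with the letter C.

C#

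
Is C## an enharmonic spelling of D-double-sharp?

No

Two spellings are enharmonically equivalent only if they share a pitch class.
Here C## → 2, D## → 4; 2 ≠ 4, so they are not.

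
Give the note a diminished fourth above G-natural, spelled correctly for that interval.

A fourth above G lands on the letter C.
A diminished fourth spans 4 semitones, so G moves to pitch class 11. On the letter C that is Cb.

Cb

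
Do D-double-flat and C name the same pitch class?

Dbb is pitch class 0; C is pitch class 0.
All spellings map to pitch class 0, so they are enharmonically equivalent.

Yes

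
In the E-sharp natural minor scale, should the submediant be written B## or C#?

C#

Each scale degree takes a distinct letter name. Degree 6 of a scale on E must use the letter C.
C# and B## are enharmonically the same pitch, but only C# uses the letter C, so it is the correct spelling here.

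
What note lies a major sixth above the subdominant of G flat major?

The subdominant of Gb major is Cb.
A major sixth (9 semitones) above Cb lands on the letter A, giving Ab.

Ab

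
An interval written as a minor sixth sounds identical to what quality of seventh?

doubly diminished

A minor sixth spans 8 semitones.
A seventh spanning 8 semitones is doubly diminished (the major seventh is 11).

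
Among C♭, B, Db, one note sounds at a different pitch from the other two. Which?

Db

In 12-tone equal temperament, enharmonic equivalents share a pitch class. Cb is pitch class 11; B is pitch class 11; Db is pitch class 1.
Cb and B share pitch class 11, while Db is pitch class 1.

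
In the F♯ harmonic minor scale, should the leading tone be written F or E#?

Each scale degree takes a distinct letter name. Degree 7 of a scale on F must use the letter E.
E# and F are enharmonically the same pitch, but only E# uses the letter E, so it is the correct spelling here.

E#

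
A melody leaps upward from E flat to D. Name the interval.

major seventh

The letter names run E→D, a span of 6 letter steps, so the interval is some kind of seventh.
Eb to D is 11 semitones. A major seventh is 11, so 11 makes it major.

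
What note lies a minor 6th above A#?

F#

A sixth above A lands on the letter F.
A minor sixth spans 8 semitones, so A# moves to pitch class 6. On the letter F that is F#.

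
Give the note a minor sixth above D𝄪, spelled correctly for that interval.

D up a major sixth is B, so the target letter is B.
From D##, a minor sixth is 8 semitones up: B#.

B#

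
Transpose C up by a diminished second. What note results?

Dbb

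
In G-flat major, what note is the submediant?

The Gb major scale runs Gb Ab Bb Cb Db Eb F.
Degree 6 is Eb.

Eb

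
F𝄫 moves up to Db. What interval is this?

augmented sixth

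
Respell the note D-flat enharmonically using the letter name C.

C#

Db is pitch class 1. The letter C alone is pitch class 0.
To reach pitch class 1 from C requires an offset of +1 semitone, i.e. sharp: C#.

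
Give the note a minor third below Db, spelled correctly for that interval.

D down a major third is Bb, so the target letter is B.
From Db, a minor third is 3 semitones down: Bb.

Bb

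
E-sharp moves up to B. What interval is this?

The letter names run E→B, a span of 4 letter steps, so the interval is some kind of fifth.
E# to B is 6 semitones. A perfect fifth is 7, so 6 makes it diminished.

diminished fifth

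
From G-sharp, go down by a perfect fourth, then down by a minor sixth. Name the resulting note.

F##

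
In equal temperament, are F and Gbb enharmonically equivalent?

Yes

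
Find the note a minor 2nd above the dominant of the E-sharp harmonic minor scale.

The dominant of E# harmonic minor is B#.
A minor second (1 semitone) above B# lands on the letter C, giving C#.

C#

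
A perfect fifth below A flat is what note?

Db

A down a perfect fifth is D, so the target letter is D.
From Ab, a perfect fifth is 7 semitones down: Db.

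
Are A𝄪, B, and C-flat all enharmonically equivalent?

A## is pitch class 11; B is pitch class 11; Cb is pitch class 11.
All spellings map to pitch class 11, so they are enharmonically equivalent.

Yes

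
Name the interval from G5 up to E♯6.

Counting letters G–A–B–C–D–E gives a sixth.
G→E# = 10 semitones, 1 wider than the major sixth (9), so augmented.

augmented sixth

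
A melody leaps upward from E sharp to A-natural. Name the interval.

diminished fourth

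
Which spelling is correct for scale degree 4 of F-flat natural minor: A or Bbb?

Bbb

Each scale degree takes a distinct letter name. Degree 4 of a scale on F must use the letter B.
Bbb and A are enharmonically the same pitch, but only Bbb uses the letter B, so it is the correct spelling here.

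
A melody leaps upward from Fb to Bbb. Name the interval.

Counting letters F–G–A–B gives a fourth.
Fb→Bbb = 5 semitones, exactly the perfect fourth.

perfect fourth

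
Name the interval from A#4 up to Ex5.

augmented fifth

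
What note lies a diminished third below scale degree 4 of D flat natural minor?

E

Scale degree 4 of Db natural minor is Gb.
A diminished third (2 semitones) below Gb lands on the letter E, giving E.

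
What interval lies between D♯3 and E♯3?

Counting letters D–E gives a second.
D#→E# = 2 semitones, exactly the major second.

major second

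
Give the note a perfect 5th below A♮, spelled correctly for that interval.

D

A down a perfect fifth is D, so the target letter is D.
From A, a perfect fifth is 7 semitones down: D.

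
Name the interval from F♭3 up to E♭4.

The letter names run F→E, a span of 6 letter steps, so the interval is some kind of seventh.
Fb to Eb is 11 semitones. A major seventh is 11, so 11 makes it major.

major seventh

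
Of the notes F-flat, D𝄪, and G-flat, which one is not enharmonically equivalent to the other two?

Gb

In 12-tone equal temperament, enharmonic equivalents share a pitch class. Fb is pitch class 4; D## is pitch class 4; Gb is pitch class 6.
Fb and D## share pitch class 4, while Gb is pitch class 6.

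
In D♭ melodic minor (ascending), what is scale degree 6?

Bb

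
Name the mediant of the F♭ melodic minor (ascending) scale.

Degree 3 takes the letter 2 steps above F, which is A.
In melodic minor (ascending), degree 3 sits 3 semitones above the tonic. Fb + 3 semitones is pitch class 7, spelled on A as Abb.

Abb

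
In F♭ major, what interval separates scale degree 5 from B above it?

augmented seventh

Scale degree 5 of Fb major is Cb.
Cb up to B: letters C→B make it a seventh; 12 semitones makes it augmented.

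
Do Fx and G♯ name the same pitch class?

No

Two spellings are enharmonically equivalent only if they share a pitch class.
Here F## → 7, G# → 8; 7 ≠ 8, so they are not.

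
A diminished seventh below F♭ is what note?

G

A seventh below F lands on the letter G.
A diminished seventh spans 9 semitones, so Fb moves to pitch class 7. On the letter G that is G.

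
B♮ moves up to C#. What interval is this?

major second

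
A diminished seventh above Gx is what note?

F#

A seventh above G lands on the letter F.
A diminished seventh spans 9 semitones, so G## moves to pitch class 6. On the letter F that is F#.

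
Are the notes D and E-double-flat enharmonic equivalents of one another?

Yes

D = pitch class 2 and Ebb = pitch class 2 — the same pitch class, so they are enharmonic equivalents.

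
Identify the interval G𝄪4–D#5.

diminished fifth

Counting letters G–A–B–C–D gives a fifth.
G##→D# = 6 semitones, 1 narrower than the perfect fifth (7), so diminished.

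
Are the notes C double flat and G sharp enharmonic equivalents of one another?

Cbb is pitch class 10; G# is pitch class 8.
The pitch classes differ (10 vs. 8), so they are not enharmonic equivalents.

No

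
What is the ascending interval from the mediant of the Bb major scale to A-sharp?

The mediant of Bb major is D.
D up to A#: letters D→A make it a fifth; 8 semitones makes it augmented.

augmented fifth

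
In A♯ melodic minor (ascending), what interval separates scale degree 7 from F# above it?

diminished seventh

Scale degree 7 of A# melodic minor (ascending) is G##.
G## up to F#: letters G→F make it a seventh; 9 semitones makes it diminished.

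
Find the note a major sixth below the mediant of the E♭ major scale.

Bb

The mediant of Eb major is G.
A major sixth (9 semitones) below G lands on the letter B, giving Bb.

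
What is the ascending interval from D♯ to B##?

augmented sixth

Counting letters D–E–F–G–A–B gives a sixth.
D#→B## = 10 semitones, 1 wider than the major sixth (9), so augmented.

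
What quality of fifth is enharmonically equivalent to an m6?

augmented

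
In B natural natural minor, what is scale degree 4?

Degree 4 takes the letter 3 steps above B, which is E.
In natural minor, degree 4 sits 5 semitones above the tonic. B + 5 semitones is pitch class 4, spelled on E as E.

E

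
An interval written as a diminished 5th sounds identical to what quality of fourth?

A diminished fifth spans 6 semitones.
A fourth spanning 6 semitones is augmented (the perfect fourth is 5).

augmented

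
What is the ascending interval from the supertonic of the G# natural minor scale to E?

The supertonic of G# natural minor is A#.
A# up to E: letters A→E make it a fifth; 6 semitones makes it diminished.

diminished fifth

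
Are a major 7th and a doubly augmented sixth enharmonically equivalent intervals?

Yes

A major seventh spans 11 semitones; a doubly augmented sixth spans 11.
They are enharmonically equivalent.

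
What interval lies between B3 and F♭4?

doubly diminished fifth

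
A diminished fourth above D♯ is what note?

A fourth above D lands on the letter G.
A diminished fourth spans 4 semitones, so D# moves to pitch class 7. On the letter G that is G.

G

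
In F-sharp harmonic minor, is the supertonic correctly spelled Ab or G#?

Each scale degree takes a distinct letter name. Degree 2 of a scale on F must use the letter G.
G# and Ab are enharmonically the same pitch, but only G# uses the letter G, so it is the correct spelling here.

G#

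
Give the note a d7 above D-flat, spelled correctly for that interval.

Cbb

A seventh above D lands on the letter C.
A diminished seventh spans 9 semitones, so Db moves to pitch class 10. On the letter C that is Cbb.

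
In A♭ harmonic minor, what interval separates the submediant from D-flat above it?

The submediant of Ab harmonic minor is Fb.
Fb up to Db: letters F→D make it a sixth; 9 semitones makes it major.

major sixth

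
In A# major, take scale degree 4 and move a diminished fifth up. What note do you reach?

A

Scale degree 4 of A# major is D#.
A diminished fifth (6 semitones) above D# lands on the letter A, giving A.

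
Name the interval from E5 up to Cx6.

Counting letters E–F–G–A–B–C gives a sixth.
E→C## = 10 semitones, 1 wider than the major sixth (9), so augmented.

augmented sixth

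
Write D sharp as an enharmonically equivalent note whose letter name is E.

Eb

D# is pitch class 3. The letter E alone is pitch class 4.
To reach pitch class 3 from E requires an offset of -1 semitone, i.e. flat: Eb.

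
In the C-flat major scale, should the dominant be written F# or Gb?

Gb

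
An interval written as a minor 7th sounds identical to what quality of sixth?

augmented

A minor seventh spans 10 semitones.
A sixth spanning 10 semitones is augmented (the major sixth is 9).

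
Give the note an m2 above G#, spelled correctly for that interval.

A

A second above G lands on the letter A.
A minor second spans 1 semitone, so G# moves to pitch class 9. On the letter A that is A.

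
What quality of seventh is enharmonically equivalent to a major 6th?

diminished

A major sixth spans 9 semitones.
A seventh spanning 9 semitones is diminished (the major seventh is 11).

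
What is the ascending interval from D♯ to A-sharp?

perfect fifth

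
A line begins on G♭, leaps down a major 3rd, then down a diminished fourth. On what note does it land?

A major third down from Gb is Ebb (letter E, 4 semitones down).
A diminished fourth down from Ebb is Bb (letter B, 4 semitones down).

Bb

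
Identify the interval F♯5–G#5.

major second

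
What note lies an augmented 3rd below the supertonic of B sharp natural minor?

A

The supertonic of B# natural minor is C##.
An augmented third (5 semitones) below C## lands on the letter A, giving A.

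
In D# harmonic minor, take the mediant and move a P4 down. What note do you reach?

The mediant of D# harmonic minor is F#.
A perfect fourth (5 semitones) below F# lands on the letter C, giving C#.

C#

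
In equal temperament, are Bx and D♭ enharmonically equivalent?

B## = pitch class 1 and Db = pitch class 1 — the same pitch class, so they are enharmonic equivalents.

Yes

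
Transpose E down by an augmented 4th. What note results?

Bb

A fourth below E lands on the letter B.
An augmented fourth spans 6 semitones, so E moves to pitch class 10. On the letter B that is Bb.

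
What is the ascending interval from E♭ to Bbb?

diminished fifth

The letter names run E→B, a span of 4 letter steps, so the interval is some kind of fifth.
Eb to Bbb is 6 semitones. A perfect fifth is 7, so 6 makes it diminished.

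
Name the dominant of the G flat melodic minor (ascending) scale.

The Gb melodic minor (ascending) scale runs Gb Ab Bbb Cb Db Eb F.
Degree 5 is Db.

Db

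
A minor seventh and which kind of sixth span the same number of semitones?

A minor seventh spans 10 semitones.
A sixth spanning 10 semitones is augmented (the major sixth is 9).

augmented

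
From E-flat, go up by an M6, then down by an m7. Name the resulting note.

A major sixth up from Eb is C (letter C, 9 semitones up).
A minor seventh down from C is D (letter D, 10 semitones down).

D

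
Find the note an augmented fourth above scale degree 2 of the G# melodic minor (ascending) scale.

Scale degree 2 of G# melodic minor (ascending) is A#.
An augmented fourth (6 semitones) above A# lands on the letter D, giving D##.

D##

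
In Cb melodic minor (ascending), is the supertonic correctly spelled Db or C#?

Each scale degree takes a distinct letter name. Degree 2 of a scale on C must use the letter D.
Db and C# are enharmonically the same pitch, but only Db uses the letter D, so it is the correct spelling here.

Db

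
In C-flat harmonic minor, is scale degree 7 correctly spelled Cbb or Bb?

Each scale degree takes a distinct letter name. Degree 7 of a scale on C must use the letter B.
Bb and Cbb are enharmonically the same pitch, but only Bb uses the letter B, so it is the correct spelling here.

Bb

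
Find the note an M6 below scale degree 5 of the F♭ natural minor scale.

Ebb

Scale degree 5 of Fb natural minor is Cb.
A major sixth (9 semitones) below Cb lands on the letter E, giving Ebb.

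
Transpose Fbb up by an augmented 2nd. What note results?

Gb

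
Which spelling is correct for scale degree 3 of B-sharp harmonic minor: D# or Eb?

D#

Each scale degree takes a distinct letter name. Degree 3 of a scale on B must use the letter D.
D# and Eb are enharmonically the same pitch, but only D# uses the letter D, so it is the correct spelling here.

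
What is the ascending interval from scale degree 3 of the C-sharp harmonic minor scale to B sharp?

augmented fifth

Scale degree 3 of C# harmonic minor is E.
E up to B#: letters E→B make it a fifth; 8 semitones makes it augmented.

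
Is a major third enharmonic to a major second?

A major third spans 4 semitones; a major second spans 2.
The spans differ, so they are not enharmonic equivalents.

No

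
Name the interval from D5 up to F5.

minor third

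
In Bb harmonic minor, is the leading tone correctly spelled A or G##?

A

Each scale degree takes a distinct letter name. Degree 7 of a scale on B must use the letter A.
A and G## are enharmonically the same pitch, but only A uses the letter A, so it is the correct spelling here.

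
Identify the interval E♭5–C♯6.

The letter names run E→C, a span of 5 letter steps, so the interval is some kind of sixth.
Eb to C# is 10 semitones. A major sixth is 9, so 10 makes it augmented.

augmented sixth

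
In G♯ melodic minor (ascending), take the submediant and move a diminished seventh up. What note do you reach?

D

The submediant of G# melodic minor (ascending) is E#.
A diminished seventh (9 semitones) above E# lands on the letter D, giving D.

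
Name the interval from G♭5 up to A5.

Counting letters G–A gives a second.
Gb→A = 3 semitones, 1 wider than the major second (2), so augmented.

augmented second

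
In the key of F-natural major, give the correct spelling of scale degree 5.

The F major scale runs F G A Bb C D E.
Degree 5 is C.

C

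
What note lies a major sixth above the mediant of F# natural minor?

F#

The mediant of F# natural minor is A.
A major sixth (9 semitones) above A lands on the letter F, giving F#.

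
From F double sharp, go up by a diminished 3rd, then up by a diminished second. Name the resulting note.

Bbb

A diminished third up from F## is A (letter A, 2 semitones up).
A diminished second up from A is Bbb (letter B, 0 semitones up).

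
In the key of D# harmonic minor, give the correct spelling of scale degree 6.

B

The D# harmonic minor scale runs D# E# F# G# A# B C##.
Degree 6 is B.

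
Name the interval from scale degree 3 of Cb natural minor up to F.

augmented second

Scale degree 3 of Cb natural minor is Ebb.
Ebb up to F: letters E→F make it a second; 3 semitones makes it augmented.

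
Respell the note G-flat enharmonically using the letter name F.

Gb is pitch class 6. The letter F alone is pitch class 5.
To reach pitch class 6 from F requires an offset of +1 semitone, i.e. sharp: F#.

F#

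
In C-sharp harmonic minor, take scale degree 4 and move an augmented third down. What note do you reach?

Db

Scale degree 4 of C# harmonic minor is F#.
An augmented third (5 semitones) below F# lands on the letter D, giving Db.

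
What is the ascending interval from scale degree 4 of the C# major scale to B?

perfect fourth

Scale degree 4 of C# major is F#.
F# up to B: letters F→B make it a fourth; 5 semitones makes it perfect.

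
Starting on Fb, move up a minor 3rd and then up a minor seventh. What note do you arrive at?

Gbb

A minor third up from Fb is Abb (letter A, 3 semitones up).
A minor seventh up from Abb is Gbb (letter G, 10 semitones up).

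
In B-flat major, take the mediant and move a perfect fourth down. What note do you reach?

A

The mediant of Bb major is D.
A perfect fourth (5 semitones) below D lands on the letter A, giving A.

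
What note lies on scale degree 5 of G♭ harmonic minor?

Db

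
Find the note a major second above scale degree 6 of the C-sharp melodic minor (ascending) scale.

B#

Scale degree 6 of C# melodic minor (ascending) is A#.
A major second (2 semitones) above A# lands on the letter B, giving B#.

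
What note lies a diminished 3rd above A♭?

Cbb

A up a major third is C#, so the target letter is C.
From Ab, a diminished third is 2 semitones up: Cbb.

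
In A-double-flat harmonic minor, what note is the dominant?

The Abb harmonic minor scale runs Abb Bbb Cbb Dbb Ebb Fbb Gb.
Degree 5 is Ebb.

Ebb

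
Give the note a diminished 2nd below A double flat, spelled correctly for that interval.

A second below A lands on the letter G.
A diminished second spans 0 semitones, so Abb moves to pitch class 7. On the letter G that is G.

G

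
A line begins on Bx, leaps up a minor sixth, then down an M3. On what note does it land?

A minor sixth up from B## is G## (letter G, 8 semitones up).
A major third down from G## is E# (letter E, 4 semitones down).

E#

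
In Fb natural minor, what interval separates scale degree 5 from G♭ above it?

Scale degree 5 of Fb natural minor is Cb.
Cb up to Gb: letters C→G make it a fifth; 7 semitones makes it perfect.

perfect fifth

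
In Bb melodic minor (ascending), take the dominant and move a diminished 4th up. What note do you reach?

The dominant of Bb melodic minor (ascending) is F.
A diminished fourth (4 semitones) above F lands on the letter B, giving Bbb.

Bbb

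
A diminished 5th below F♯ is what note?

F down a perfect fifth is Bb, so the target letter is B.
From F#, a diminished fifth is 6 semitones down: B#.

B#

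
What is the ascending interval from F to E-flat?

minor seventh

The letter names run F→E, a span of 6 letter steps, so the interval is some kind of seventh.
F to Eb is 10 semitones. A major seventh is 11, so 10 makes it minor.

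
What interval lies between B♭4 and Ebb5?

diminished fourth

The letter names run B→E, a span of 3 letter steps, so the interval is some kind of fourth.
Bb to Ebb is 4 semitones. A perfect fourth is 5, so 4 makes it diminished.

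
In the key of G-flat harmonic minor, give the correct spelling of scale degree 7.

The Gb harmonic minor scale runs Gb Ab Bbb Cb Db Ebb F.
Degree 7 is F.

F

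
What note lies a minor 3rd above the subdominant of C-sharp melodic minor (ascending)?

The subdominant of C# melodic minor (ascending) is F#.
A minor third (3 semitones) above F# lands on the letter A, giving A.

A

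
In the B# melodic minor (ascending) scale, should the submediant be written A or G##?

Each scale degree takes a distinct letter name. Degree 6 of a scale on B must use the letter G.
G## and A are enharmonically the same pitch, but only G## uses the letter G, so it is the correct spelling here.

G##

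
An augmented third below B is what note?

A third below B lands on the letter G.
An augmented third spans 5 semitones, so B moves to pitch class 6. On the letter G that is Gb.

Gb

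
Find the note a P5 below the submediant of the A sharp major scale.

The submediant of A# major is F##.
A perfect fifth (7 semitones) below F## lands on the letter B, giving B#.

B#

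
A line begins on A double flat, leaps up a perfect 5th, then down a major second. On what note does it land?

A perfect fifth up from Abb is Ebb (letter E, 7 semitones up).
A major second down from Ebb is Dbb (letter D, 2 semitones down).

Dbb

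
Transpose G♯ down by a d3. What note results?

G down a major third is Eb, so the target letter is E.
From G#, a diminished third is 2 semitones down: E##.

E##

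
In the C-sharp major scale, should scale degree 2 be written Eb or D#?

Each scale degree takes a distinct letter name. Degree 2 of a scale on C must use the letter D.
D# and Eb are enharmonically the same pitch, but only D# uses the letter D, so it is the correct spelling here.

D#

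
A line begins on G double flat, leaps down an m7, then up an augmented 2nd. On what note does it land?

A minor seventh down from Gbb is Abb (letter A, 10 semitones down).
An augmented second up from Abb is Bb (letter B, 3 semitones up).

Bb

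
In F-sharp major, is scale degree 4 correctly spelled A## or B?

B

Each scale degree takes a distinct letter name. Degree 4 of a scale on F must use the letter B.
B and A## are enharmonically the same pitch, but only B uses the letter B, so it is the correct spelling here.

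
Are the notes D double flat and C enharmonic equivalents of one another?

Yes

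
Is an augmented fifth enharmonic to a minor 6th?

Yes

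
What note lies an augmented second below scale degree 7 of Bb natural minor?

Gbb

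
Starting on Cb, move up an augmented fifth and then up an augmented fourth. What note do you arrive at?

An augmented fifth up from Cb is G (letter G, 8 semitones up).
An augmented fourth up from G is C# (letter C, 6 semitones up).

C#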